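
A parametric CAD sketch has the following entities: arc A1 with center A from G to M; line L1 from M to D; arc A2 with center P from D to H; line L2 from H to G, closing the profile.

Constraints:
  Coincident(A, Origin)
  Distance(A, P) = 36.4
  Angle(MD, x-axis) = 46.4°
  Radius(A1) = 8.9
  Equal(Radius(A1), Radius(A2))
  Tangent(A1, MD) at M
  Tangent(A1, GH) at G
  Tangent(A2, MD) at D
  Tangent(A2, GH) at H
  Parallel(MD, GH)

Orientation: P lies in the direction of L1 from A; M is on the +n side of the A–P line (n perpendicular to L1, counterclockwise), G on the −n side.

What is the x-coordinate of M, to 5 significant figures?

-6.4451

The slot axis is L1's direction at 46.4°, so u = (cos 46.4°, sin 46.4°) = (0.68962, 0.72417) and n = (−sin 46.4°, cos 46.4°) = (-0.72417, 0.68962). A is at the origin and P lies 36.4 along u from A, so P = 36.4·u = (25.102, 26.360). Tangency of A1 to both parallel lines with radius 8.9 puts M and G at A ± 8.9·n: M = (-6.4451, 6.1376), G = (6.4451, -6.1376). So M.x = -6.4451.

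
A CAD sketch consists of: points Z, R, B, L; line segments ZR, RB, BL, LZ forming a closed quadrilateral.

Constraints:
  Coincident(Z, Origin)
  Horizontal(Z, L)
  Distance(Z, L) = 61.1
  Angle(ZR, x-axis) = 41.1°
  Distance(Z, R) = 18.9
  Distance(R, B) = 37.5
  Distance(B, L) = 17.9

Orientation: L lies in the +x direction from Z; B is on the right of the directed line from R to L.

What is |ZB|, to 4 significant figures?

46.15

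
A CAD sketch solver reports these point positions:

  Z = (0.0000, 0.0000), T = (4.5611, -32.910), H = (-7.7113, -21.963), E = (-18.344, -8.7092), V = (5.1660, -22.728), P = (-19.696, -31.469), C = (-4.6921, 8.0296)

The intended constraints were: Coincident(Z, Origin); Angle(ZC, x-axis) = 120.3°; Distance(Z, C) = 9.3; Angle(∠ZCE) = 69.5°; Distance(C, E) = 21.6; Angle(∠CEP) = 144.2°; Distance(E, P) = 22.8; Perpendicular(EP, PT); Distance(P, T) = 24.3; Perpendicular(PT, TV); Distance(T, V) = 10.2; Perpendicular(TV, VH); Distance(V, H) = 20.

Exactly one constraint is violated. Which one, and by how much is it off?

Distance(V, H) = 20 — off by 7.10.

Z = (0.00, 0.00) ✓; ZC at 120.3° ✓; |ZC| = 9.300 ✓; ∠ZCE = 69.50° ✓; |CE| = 21.60 ✓; ∠CEP = 144.2° ✓; |EP| = 22.80 ✓; ∠(EP, PT) = 90.00° ✓; |PT| = 24.30 ✓; ∠(PT, TV) = 90.00° ✓; |TV| = 10.20 ✓; ∠(TV, VH) = 90.00° ✓; |VH| = 12.90 ✗.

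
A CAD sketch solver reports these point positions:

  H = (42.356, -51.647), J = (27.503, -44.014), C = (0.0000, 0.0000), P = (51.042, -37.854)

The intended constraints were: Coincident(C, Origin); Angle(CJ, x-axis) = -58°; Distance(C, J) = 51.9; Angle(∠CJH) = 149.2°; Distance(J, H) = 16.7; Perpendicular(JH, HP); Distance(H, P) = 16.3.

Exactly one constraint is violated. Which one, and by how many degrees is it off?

Perpendicular(JH, HP) — off by 5.00°.

C = (0.00, 0.00) ✓; CJ at -58.00° ✓; |CJ| = 51.90 ✓; ∠CJH = 149.2° ✓; |JH| = 16.70 ✓; ∠(JH, HP) = 85.00° ✗; |HP| = 16.30 ✓.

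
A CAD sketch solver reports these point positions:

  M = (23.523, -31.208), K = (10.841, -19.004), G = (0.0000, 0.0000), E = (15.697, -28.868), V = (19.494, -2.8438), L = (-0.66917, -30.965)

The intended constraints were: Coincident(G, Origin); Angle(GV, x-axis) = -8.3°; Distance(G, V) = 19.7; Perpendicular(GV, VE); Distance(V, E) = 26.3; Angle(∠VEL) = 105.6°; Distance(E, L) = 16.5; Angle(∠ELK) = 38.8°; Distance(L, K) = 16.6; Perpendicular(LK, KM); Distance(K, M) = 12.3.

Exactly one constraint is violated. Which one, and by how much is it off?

Distance(K, M) = 12.3 — off by 5.30.

G = (0.00, 0.00) ✓; GV at -8.300° ✓; |GV| = 19.70 ✓; ∠(GV, VE) = 90.00° ✓; |VE| = 26.30 ✓; ∠VEL = 105.6° ✓; |EL| = 16.50 ✓; ∠ELK = 38.80° ✓; |LK| = 16.60 ✓; ∠(LK, KM) = 90.00° ✓; |KM| = 17.60 ✗.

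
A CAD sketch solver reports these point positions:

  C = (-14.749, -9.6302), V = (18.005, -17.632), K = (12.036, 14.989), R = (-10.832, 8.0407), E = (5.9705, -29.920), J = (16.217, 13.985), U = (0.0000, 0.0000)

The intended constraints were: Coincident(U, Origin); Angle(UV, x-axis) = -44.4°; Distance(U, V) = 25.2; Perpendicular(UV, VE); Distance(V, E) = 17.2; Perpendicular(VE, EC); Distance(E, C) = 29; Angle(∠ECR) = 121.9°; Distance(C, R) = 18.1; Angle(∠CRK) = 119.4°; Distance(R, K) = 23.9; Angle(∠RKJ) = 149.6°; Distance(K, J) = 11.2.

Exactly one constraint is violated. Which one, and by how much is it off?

Distance(K, J) = 11.2 — off by 6.90.

U = (0.00, 0.00) ✓; UV at -44.40° ✓; |UV| = 25.20 ✓; ∠(UV, VE) = 90.00° ✓; |VE| = 17.20 ✓; ∠(VE, EC) = 90.00° ✓; |EC| = 29.00 ✓; ∠ECR = 121.9° ✓; |CR| = 18.10 ✓; ∠CRK = 119.4° ✓; |RK| = 23.90 ✓; ∠RKJ = 149.6° ✓; |KJ| = 4.300 ✗.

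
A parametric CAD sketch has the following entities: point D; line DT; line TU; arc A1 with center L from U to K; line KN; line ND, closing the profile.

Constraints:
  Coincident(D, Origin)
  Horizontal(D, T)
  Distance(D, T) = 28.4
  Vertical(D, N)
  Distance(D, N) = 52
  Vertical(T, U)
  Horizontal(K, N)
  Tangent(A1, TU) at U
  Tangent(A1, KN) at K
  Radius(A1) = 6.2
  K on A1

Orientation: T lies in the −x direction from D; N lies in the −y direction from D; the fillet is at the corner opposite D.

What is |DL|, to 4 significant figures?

50.90

D is at the origin; D and T share the same y with |DT| = 28.4 and T on the −x side, so T = (-28.40, 0.000). DN is vertical with |DN| = 52.0 and N on the −y side, so N = (0.000, -52.00). The virtual corner opposite D is at (-28.40, -52.00). Since A1 is tangent to TU there, LU ⟂ TU and A1 meets KN tangentially, so LK is at right angles to KN, with radius 6.2, so the center L sits 6.2 in from both sides at L = (-22.20, -45.80). Then |DL| = |L − D| = 50.90.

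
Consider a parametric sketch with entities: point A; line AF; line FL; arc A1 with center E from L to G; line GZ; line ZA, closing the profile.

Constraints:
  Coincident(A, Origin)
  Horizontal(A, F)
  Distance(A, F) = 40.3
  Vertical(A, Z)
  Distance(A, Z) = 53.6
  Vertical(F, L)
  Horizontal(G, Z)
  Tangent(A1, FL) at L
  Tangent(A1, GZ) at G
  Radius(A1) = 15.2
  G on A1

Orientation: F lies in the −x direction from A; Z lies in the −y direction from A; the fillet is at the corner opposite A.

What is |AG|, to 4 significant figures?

59.19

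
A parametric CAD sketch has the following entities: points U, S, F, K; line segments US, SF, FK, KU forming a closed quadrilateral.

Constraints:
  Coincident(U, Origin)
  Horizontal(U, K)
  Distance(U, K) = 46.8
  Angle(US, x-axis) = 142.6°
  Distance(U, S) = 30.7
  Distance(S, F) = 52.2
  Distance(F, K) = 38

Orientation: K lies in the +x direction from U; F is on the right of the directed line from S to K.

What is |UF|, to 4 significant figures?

21.99

Checks: |SF| = 52.20 ✓; |FK| = 38.00 ✓.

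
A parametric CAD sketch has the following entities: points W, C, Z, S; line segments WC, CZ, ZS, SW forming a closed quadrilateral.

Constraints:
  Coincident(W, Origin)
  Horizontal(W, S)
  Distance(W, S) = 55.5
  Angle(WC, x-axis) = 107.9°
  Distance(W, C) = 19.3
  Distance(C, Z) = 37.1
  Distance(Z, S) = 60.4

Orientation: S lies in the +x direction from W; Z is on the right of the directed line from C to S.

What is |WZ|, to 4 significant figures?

18.63

Checks: |CZ| = 37.10 ✓; |ZS| = 60.40 ✓.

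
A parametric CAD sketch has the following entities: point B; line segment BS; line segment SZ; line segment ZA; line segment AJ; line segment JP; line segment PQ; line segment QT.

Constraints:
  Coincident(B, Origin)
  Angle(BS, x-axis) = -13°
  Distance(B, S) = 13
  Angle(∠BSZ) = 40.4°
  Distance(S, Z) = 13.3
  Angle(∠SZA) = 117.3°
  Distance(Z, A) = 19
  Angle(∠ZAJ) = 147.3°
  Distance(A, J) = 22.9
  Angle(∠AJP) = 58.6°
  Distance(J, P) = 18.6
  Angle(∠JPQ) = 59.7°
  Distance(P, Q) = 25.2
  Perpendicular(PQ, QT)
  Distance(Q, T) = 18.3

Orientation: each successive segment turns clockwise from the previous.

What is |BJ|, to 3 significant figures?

32.8

B is at the origin; BS runs at -13.0° with length 13.0, so S = (12.7, -2.92). ∠BSZ = 40.4° gives SZ at -153° from the x-axis; with |SZ| = 13.3, Z = (0.859, -9.05). ∠SZA = 117.3° gives ZA at 145° from the x-axis; with |ZA| = 19.0, A = (-14.6, 1.93). ∠ZAJ = 147.3° gives AJ at 112° from the x-axis; with |AJ| = 22.9, J = (-23.2, 23.2). Then |BJ| = |J − B| = 32.8.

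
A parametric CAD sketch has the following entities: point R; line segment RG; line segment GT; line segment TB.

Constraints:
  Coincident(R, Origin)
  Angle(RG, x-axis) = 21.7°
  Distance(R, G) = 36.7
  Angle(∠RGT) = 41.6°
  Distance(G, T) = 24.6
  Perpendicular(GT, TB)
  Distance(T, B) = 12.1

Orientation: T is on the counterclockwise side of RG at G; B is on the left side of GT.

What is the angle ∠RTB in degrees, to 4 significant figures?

6.658°

∠RGT = 41.6°, so GT runs at 21.7° + (180° − 41.6°) = 160.1° from the x-axis; with |GT| = 24.6, T = G + 24.6·(cos 160.1°, sin 160.1°) = (10.97, 21.94). GT ⟂ TB; with |TB| = 12.1 on the left of GT, B = T + 12.1·(-0.3404, -0.9403) = (6.849, 10.57). Then cos ∠RTB = TR·TB / (|TR||TB|), giving 6.658°.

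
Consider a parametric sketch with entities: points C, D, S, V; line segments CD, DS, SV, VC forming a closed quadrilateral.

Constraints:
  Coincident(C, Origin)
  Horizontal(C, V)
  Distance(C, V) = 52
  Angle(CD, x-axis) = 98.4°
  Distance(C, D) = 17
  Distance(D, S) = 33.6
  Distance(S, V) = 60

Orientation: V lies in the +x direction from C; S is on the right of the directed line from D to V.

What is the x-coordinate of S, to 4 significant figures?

-5.648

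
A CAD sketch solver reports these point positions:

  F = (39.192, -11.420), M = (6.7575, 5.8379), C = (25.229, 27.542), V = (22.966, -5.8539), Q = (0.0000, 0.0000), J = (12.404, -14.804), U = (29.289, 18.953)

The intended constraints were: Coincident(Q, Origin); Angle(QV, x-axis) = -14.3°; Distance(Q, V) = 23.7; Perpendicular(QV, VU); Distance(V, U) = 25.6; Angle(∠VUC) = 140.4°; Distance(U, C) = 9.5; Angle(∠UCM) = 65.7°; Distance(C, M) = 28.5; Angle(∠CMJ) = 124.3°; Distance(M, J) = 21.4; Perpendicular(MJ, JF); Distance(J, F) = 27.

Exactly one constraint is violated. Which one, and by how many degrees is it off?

Perpendicular(MJ, JF) — off by 8.10°.

Q = (0.00, 0.00) ✓; QV at -14.30° ✓; |QV| = 23.70 ✓; ∠(QV, VU) = 90.00° ✓; |VU| = 25.60 ✓; ∠VUC = 140.4° ✓; |UC| = 9.500 ✓; ∠UCM = 65.70° ✓; |CM| = 28.50 ✓; ∠CMJ = 124.3° ✓; |MJ| = 21.40 ✓; ∠(MJ, JF) = 81.90° ✗; |JF| = 27.00 ✓.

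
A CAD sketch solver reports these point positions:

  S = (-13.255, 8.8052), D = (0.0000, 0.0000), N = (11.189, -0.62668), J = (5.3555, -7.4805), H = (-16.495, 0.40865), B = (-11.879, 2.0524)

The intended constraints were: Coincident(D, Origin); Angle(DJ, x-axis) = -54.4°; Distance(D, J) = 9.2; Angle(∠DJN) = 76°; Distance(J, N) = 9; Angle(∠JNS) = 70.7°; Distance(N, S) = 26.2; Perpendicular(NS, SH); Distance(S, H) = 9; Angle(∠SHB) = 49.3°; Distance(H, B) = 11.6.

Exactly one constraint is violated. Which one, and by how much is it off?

Distance(H, B) = 11.6 — off by 6.70.

D = (0.00, 0.00) ✓; DJ at -54.40° ✓; |DJ| = 9.200 ✓; ∠DJN = 76.00° ✓; |JN| = 9.000 ✓; ∠JNS = 70.70° ✓; |NS| = 26.20 ✓; ∠(NS, SH) = 90.00° ✓; |SH| = 9.000 ✓; ∠SHB = 49.30° ✓; |HB| = 4.900 ✗.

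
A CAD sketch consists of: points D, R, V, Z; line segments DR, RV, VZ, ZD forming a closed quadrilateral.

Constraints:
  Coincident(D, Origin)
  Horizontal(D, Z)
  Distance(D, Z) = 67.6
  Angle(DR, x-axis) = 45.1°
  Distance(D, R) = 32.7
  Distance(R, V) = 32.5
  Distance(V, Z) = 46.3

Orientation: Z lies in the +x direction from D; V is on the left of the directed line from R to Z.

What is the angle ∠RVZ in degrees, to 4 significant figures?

76.91°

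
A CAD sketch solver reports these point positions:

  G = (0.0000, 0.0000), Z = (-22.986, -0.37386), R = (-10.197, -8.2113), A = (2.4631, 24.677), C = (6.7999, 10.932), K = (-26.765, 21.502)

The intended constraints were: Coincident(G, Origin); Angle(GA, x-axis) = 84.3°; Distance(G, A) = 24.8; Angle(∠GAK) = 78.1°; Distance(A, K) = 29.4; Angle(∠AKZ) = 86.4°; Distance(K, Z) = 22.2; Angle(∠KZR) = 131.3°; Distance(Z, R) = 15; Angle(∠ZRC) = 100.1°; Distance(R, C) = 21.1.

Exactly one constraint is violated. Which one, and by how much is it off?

Distance(R, C) = 21.1 — off by 4.50.

G = (0.00, 0.00) ✓; GA at 84.30° ✓; |GA| = 24.80 ✓; ∠GAK = 78.10° ✓; |AK| = 29.40 ✓; ∠AKZ = 86.40° ✓; |KZ| = 22.20 ✓; ∠KZR = 131.3° ✓; |ZR| = 15.00 ✓; ∠ZRC = 100.1° ✓; |RC| = 25.60 ✗.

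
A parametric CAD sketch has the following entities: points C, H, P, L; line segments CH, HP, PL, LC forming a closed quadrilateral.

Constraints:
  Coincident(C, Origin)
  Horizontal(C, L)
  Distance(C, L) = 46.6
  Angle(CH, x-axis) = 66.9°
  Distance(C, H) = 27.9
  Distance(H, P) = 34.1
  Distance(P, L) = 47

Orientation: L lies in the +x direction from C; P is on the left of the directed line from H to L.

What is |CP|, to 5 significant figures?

59.937

C is at the origin; CL is horizontal with |CL| = 46.6 and L in +x, so L = (46.6, 0). CH runs at 66.9° with |CH| = 27.9, so H = (10.946, 25.663). P is determined by |HP| = 34.1 and |PL| = 47.0 together: it lies at the intersection of circle(H, 34.1) and circle(L, 47.0). With |HL| = 43.929, the foot of the radical line on HL is 10.057 from H and the perpendicular offset is √(34.1² − 10.057²) = 32.583. Taking the left-of-HL solution: P = (38.143, 46.233).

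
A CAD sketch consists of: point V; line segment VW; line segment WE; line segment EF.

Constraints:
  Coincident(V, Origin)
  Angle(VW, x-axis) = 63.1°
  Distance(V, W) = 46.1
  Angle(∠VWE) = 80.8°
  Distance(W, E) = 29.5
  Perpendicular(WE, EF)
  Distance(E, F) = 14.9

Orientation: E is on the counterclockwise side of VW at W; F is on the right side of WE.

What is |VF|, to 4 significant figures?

64.33

V is at the origin; VW runs at 63.1° with length 46.1, so W = 46.1·(cos 63.1°, sin 63.1°) = (20.86, 41.11). ∠VWE = 80.8°, so WE runs at 63.1° + (180° − 80.8°) = 162.3° from the x-axis; with |WE| = 29.5, E = W + 29.5·(cos 162.3°, sin 162.3°) = (-7.246, 50.08). WE is perpendicular to EF; with |EF| = 14.9 on the right of WE, F = E + 14.9·(0.3040, 0.9527) = (-2.716, 64.28). Then |VF| = |F − V| = 64.33.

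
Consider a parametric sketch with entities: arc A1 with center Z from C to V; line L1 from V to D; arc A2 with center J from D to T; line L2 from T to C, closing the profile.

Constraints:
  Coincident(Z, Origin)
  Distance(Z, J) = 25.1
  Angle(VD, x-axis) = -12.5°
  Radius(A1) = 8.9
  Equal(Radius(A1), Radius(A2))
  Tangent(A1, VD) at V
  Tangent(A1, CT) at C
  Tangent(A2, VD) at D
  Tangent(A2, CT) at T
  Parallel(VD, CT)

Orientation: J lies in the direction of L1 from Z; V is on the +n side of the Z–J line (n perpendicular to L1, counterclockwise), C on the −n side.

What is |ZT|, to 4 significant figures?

26.63

The slot axis is L1's direction at -12.5°, so u = (cos -12.5°, sin -12.5°) = (0.9763, -0.2164) and n = (−sin -12.5°, cos -12.5°) = (0.2164, 0.9763). Z is at the origin and J lies 25.1 along u from Z, so J = 25.1·u = (24.51, -5.433). Tangency of A1 to both parallel lines with radius 8.9 puts V and C at Z ± 8.9·n: V = (1.926, 8.689), C = (-1.926, -8.689). Equal radii place D and T the same way about J: D = J + 8.9·n = (26.43, 3.256), T = J − 8.9·n = (22.58, -14.12). Then |ZT| = |T − Z| = 26.63.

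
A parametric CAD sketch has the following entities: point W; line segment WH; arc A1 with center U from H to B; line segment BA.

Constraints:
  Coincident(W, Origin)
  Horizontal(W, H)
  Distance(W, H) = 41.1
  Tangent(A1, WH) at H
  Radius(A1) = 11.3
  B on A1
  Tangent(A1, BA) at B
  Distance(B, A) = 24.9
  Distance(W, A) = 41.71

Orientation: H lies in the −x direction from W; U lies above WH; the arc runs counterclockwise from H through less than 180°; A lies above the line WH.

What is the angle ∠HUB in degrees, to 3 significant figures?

78.3°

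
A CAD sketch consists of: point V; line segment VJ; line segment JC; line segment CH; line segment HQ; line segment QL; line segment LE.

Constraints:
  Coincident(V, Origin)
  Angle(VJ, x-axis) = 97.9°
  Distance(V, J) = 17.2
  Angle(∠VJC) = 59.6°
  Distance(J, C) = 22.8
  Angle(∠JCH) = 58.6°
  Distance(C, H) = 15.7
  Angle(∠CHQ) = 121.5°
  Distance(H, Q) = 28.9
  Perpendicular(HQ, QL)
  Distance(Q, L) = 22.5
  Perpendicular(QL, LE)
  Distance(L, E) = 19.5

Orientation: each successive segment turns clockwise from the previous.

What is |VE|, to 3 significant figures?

24.2

V is at the origin; VJ runs at 97.9° with length 17.2, so J = (-2.36, 17.0). ∠VJC = 59.6° gives JC at -22.5° from the x-axis; with |JC| = 22.8, C = (18.7, 8.31). ∠JCH = 58.6° gives CH at -144° from the x-axis; with |CH| = 15.7, H = (6.01, -0.939). ∠CHQ = 121.5° gives HQ at 158° from the x-axis; with |HQ| = 28.9, Q = (-20.7, 10.1). The perpendicularity gives QL at right angles to HQ, so QL runs at 67.6°; with |QL| = 22.5, L = (-12.1, 30.9). QL is perpendicular to LE, so LE runs at -22.4°; with |LE| = 19.5, E = (5.90, 23.4). Then |VE| = |E − V| = 24.2.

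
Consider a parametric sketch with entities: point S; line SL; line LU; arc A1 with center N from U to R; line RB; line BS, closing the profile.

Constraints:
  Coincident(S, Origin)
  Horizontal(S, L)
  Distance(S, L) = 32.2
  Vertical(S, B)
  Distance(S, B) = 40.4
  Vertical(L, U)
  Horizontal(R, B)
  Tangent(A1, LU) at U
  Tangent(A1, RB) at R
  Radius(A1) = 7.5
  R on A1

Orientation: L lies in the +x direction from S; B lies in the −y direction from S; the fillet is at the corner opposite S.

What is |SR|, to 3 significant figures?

47.4

S is at the origin; S and L share the same y with |SL| = 32.2 and L on the +x side, so L = (32.2, 0.00). S and B share the same x with |SB| = 40.4 and B on the −y side, so B = (0.00, -40.4). The virtual corner opposite S is at (32.2, -40.4). Tangency of A1 to LU means the radius NU is perpendicular to LU and A1 meets RB tangentially, so NR is at right angles to RB, with radius 7.5, so the center N sits 7.5 in from both sides at N = (24.7, -32.9). That places the tangent points at U = (32.2, -32.9) on LU and R = (24.7, -40.4) on RB. Then |SR| = |R − S| = 47.4.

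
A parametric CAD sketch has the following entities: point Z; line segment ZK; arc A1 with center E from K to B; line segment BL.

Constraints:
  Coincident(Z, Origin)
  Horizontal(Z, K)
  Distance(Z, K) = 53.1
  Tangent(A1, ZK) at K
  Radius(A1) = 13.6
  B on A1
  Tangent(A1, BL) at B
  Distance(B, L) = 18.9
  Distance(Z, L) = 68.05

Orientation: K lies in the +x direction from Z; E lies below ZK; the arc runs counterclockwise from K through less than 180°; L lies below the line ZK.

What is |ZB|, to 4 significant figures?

49.64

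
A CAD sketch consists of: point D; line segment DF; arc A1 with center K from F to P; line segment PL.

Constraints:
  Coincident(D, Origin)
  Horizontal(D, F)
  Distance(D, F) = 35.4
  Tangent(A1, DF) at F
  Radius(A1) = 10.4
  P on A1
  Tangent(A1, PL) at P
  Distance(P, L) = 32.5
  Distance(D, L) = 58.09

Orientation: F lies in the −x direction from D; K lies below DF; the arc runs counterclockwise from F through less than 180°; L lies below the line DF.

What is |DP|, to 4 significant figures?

47.29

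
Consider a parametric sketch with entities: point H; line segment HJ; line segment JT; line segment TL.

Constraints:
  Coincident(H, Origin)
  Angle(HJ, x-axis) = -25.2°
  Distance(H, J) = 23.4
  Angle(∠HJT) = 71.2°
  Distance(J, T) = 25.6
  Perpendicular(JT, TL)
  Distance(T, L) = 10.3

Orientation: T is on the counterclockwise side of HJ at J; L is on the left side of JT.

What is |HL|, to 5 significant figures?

21.601

∠HJT = 71.2°, so JT runs at -25.2° + (180° − 71.2°) = 83.600° from the x-axis; with |JT| = 25.6, T = J + 25.6·(cos 83.600°, sin 83.600°) = (24.027, 15.477). The perpendicularity gives TL at right angles to JT; with |TL| = 10.3 on the left of JT, L = T + 10.3·(-0.99377, 0.11147) = (13.791, 16.625). Then |HL| = |L − H| = 21.601.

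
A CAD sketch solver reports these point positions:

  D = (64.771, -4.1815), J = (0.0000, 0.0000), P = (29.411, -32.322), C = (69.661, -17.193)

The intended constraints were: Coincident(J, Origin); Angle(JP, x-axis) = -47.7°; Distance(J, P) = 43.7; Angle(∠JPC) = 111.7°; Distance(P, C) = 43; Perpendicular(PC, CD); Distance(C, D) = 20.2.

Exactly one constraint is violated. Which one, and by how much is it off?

Distance(C, D) = 20.2 — off by 6.30.

J = (0.00, 0.00) ✓; JP at -47.70° ✓; |JP| = 43.70 ✓; ∠JPC = 111.7° ✓; |PC| = 43.00 ✓; ∠(PC, CD) = 90.00° ✓; |CD| = 13.90 ✗.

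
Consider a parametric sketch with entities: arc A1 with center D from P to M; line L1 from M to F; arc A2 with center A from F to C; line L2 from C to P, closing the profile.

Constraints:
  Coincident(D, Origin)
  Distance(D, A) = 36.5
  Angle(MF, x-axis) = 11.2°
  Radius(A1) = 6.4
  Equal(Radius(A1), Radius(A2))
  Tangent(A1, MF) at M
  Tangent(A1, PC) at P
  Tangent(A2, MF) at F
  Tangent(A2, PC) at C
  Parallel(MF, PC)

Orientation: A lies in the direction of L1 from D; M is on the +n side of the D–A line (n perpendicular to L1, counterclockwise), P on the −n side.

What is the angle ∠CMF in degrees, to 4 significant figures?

19.32°

Tangency of A1 to both parallel lines with radius 6.4 puts M and P at D ± 6.4·n: M = (-1.243, 6.278), P = (1.243, -6.278). Equal radii place F and C the same way about A: F = A + 6.4·n = (34.56, 13.37), C = A − 6.4·n = (37.05, 0.8114). Then cos ∠CMF = MC·MF / (|MC||MF|), giving 19.32°.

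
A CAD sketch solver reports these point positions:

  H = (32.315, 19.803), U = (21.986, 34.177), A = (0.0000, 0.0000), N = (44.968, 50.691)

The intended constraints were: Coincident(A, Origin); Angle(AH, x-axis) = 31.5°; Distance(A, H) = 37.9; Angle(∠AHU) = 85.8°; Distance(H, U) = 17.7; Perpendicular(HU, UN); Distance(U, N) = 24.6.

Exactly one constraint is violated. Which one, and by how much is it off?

Distance(U, N) = 24.6 — off by 3.70.

A = (0.00, 0.00) ✓; AH at 31.50° ✓; |AH| = 37.90 ✓; ∠AHU = 85.80° ✓; |HU| = 17.70 ✓; ∠(HU, UN) = 90.00° ✓; |UN| = 28.30 ✗.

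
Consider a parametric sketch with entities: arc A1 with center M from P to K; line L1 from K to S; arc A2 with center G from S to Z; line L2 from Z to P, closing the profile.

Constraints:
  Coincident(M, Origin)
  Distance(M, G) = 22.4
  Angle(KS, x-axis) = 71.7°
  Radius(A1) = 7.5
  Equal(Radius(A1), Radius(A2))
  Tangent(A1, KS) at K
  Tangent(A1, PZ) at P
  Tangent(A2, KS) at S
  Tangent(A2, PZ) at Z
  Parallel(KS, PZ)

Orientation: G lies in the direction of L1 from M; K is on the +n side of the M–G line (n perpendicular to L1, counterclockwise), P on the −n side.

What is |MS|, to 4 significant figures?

23.62

The slot axis is L1's direction at 71.7°, so u = (cos 71.7°, sin 71.7°) = (0.3140, 0.9494) and n = (−sin 71.7°, cos 71.7°) = (-0.9494, 0.3140). M is at the origin and G lies 22.4 along u from M, so G = 22.4·u = (7.033, 21.27). Tangency of A1 to both parallel lines with radius 7.5 puts K and P at M ± 7.5·n: K = (-7.121, 2.355), P = (7.121, -2.355). Equal radii place S and Z the same way about G: S = G + 7.5·n = (-0.08726, 23.62), Z = G − 7.5·n = (14.15, 18.91). Then |MS| = |S − M| = 23.62.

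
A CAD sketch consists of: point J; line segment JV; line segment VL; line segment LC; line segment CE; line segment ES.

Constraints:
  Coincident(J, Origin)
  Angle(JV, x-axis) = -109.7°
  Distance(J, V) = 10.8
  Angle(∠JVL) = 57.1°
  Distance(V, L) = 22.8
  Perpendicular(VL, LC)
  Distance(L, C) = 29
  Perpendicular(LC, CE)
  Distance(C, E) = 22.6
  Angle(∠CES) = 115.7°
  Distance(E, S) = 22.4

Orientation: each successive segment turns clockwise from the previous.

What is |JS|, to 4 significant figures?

15.38

J is at the origin; JV runs at -109.7° with length 10.8, so V = (-3.641, -10.17). ∠JVL = 57.1° gives VL at 127.4° from the x-axis; with |VL| = 22.8, L = (-17.49, 7.945). VL ⟂ LC, so LC runs at 37.40°; with |LC| = 29.0, C = (5.549, 25.56). LC is perpendicular to CE, so CE runs at -52.60°; with |CE| = 22.6, E = (19.28, 7.605). ∠CES = 115.7° gives ES at -116.9° from the x-axis; with |ES| = 22.4, S = (9.141, -12.37). Then |JS| = |S − J| = 15.38.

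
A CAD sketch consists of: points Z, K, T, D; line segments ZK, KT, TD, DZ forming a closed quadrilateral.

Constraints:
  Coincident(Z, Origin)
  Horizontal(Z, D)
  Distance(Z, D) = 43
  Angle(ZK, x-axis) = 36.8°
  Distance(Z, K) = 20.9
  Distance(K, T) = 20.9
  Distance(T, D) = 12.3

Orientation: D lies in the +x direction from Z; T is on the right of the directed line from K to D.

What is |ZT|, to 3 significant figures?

31.1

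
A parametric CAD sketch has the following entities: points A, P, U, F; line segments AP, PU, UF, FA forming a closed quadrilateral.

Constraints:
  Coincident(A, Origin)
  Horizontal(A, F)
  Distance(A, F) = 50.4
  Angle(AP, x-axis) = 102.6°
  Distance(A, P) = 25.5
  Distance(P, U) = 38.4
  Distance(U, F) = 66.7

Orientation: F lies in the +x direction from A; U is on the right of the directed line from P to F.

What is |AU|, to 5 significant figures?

19.517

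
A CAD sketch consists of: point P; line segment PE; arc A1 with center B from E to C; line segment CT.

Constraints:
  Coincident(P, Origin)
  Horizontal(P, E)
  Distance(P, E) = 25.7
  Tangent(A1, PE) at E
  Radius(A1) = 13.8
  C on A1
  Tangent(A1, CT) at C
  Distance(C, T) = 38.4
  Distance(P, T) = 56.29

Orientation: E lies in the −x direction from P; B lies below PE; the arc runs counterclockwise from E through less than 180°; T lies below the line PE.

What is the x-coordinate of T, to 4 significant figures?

-16.99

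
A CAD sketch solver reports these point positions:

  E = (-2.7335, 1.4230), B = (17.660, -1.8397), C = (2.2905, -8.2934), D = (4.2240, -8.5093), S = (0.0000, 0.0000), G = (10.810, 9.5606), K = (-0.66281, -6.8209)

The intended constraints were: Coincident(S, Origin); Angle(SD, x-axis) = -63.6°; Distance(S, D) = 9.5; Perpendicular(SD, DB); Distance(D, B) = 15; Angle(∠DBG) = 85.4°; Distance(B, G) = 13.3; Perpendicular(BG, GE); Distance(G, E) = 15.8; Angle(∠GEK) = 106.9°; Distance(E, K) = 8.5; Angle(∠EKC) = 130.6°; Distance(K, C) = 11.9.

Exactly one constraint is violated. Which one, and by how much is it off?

Distance(K, C) = 11.9 — off by 8.60.

S = (0.00, 0.00) ✓; SD at -63.60° ✓; |SD| = 9.500 ✓; ∠(SD, DB) = 90.00° ✓; |DB| = 15.00 ✓; ∠DBG = 85.40° ✓; |BG| = 13.30 ✓; ∠(BG, GE) = 90.00° ✓; |GE| = 15.80 ✓; ∠GEK = 106.9° ✓; |EK| = 8.500 ✓; ∠EKC = 130.6° ✓; |KC| = 3.300 ✗.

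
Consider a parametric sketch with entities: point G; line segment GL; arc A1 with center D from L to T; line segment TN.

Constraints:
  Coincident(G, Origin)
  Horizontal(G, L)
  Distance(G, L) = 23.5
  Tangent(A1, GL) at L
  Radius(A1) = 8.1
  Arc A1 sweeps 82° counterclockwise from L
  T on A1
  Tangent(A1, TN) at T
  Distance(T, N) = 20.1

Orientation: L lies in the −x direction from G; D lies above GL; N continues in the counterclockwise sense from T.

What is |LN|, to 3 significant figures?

29.0

On A1, L sits at bearing -90° from D; an 82° counterclockwise sweep puts T at bearing -8°, so T = D + 8.1·(cos -8°, sin -8°) = (-15.5, 6.97). A1 meets TN tangentially, so DT is at right angles to TN, so TN runs along (−sin -8°, cos -8°); with |TN| = 20.1, N = (-12.7, 26.9). Then |LN| = |N − L| = 29.0.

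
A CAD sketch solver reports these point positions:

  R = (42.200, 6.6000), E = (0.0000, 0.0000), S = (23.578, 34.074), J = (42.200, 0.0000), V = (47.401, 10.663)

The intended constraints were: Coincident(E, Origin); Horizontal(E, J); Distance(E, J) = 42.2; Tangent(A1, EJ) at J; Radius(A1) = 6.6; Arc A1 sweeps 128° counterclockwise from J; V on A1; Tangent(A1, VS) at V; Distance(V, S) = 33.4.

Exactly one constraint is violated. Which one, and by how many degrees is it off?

Tangent(A1, VS) at V — off by 7.50°.

E = (0.00, 0.00) ✓; E.y = 0.00, J.y = 0.00 ✓; |EJ| = 42.20 ✓; ∠(RJ, JE) = 90.00° ✓; |RJ| = 6.600 ✓; bearing(R→V) − bearing(R→J) = 128.0° ✓; |RV| = 6.600 ✓; ∠(RV, VS) = 82.50° ✗; |VS| = 33.40 ✓.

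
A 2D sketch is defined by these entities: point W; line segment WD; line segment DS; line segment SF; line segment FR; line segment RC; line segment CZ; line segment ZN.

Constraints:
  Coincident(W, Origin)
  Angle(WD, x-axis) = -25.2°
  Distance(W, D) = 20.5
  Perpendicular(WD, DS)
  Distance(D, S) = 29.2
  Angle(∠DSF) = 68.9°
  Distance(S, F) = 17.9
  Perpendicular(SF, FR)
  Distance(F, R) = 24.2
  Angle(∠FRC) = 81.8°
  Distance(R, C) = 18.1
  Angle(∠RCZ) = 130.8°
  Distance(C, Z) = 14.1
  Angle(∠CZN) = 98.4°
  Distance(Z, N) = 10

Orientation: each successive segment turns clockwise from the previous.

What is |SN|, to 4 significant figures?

3.180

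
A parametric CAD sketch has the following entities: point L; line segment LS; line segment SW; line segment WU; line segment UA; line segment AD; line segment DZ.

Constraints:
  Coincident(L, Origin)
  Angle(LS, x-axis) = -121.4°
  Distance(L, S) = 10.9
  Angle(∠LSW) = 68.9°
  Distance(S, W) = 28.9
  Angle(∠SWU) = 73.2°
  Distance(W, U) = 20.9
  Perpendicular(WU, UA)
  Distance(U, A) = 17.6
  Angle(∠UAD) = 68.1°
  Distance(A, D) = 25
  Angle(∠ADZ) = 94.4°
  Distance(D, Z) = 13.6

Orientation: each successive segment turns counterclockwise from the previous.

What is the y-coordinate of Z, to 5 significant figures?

-12.157

L is at the origin; LS runs at -121.4° with length 10.9, so S = (-5.6790, -9.3037). ∠LSW = 68.9° gives SW at -10.300° from the x-axis; with |SW| = 28.9, W = (22.755, -14.471). ∠SWU = 73.2° gives WU at 96.500° from the x-axis; with |WU| = 20.9, U = (20.389, 6.2946). The perpendicularity gives UA at right angles to WU, so UA runs at -173.50°; with |UA| = 17.6, A = (2.9025, 4.3022). ∠UAD = 68.1° gives AD at -61.600° from the x-axis; with |AD| = 25.0, D = (14.793, -17.689). ∠ADZ = 94.4° gives DZ at 24.000° from the x-axis; with |DZ| = 13.6, Z = (27.217, -12.157). So Z.y = -12.157.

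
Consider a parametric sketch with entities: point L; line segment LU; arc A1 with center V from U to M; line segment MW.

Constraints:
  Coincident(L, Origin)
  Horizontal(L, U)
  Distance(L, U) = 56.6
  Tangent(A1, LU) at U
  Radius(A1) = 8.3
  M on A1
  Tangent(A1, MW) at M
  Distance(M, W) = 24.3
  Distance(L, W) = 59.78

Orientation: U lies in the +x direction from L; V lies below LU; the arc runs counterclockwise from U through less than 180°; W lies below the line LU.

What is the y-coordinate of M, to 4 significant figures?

-8.809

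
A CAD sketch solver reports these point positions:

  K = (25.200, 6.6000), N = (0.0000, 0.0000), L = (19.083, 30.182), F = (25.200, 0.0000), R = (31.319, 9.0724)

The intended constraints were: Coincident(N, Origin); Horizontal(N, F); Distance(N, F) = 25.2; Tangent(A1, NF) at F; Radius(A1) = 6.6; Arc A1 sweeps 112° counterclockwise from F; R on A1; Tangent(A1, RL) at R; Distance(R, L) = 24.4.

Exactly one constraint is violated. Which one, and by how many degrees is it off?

Tangent(A1, RL) at R — off by 8.10°.

N = (0.00, 0.00) ✓; N.y = 0.00, F.y = 0.00 ✓; |NF| = 25.20 ✓; ∠(KF, FN) = 90.00° ✓; |KF| = 6.600 ✓; bearing(K→R) − bearing(K→F) = 112.0° ✓; |KR| = 6.600 ✓; ∠(KR, RL) = 81.90° ✗; |RL| = 24.40 ✓.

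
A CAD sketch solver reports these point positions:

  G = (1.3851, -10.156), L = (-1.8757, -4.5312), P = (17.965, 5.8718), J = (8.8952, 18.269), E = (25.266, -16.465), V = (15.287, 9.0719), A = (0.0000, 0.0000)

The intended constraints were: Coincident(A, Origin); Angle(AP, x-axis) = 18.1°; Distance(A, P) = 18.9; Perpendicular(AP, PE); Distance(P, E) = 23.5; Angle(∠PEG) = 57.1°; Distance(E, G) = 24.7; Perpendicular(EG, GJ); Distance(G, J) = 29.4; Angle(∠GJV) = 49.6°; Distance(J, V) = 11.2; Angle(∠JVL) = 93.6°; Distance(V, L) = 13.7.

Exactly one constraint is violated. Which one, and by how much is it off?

Distance(V, L) = 13.7 — off by 8.20.

A = (0.00, 0.00) ✓; AP at 18.10° ✓; |AP| = 18.90 ✓; ∠(AP, PE) = 90.00° ✓; |PE| = 23.50 ✓; ∠PEG = 57.10° ✓; |EG| = 24.70 ✓; ∠(EG, GJ) = 90.00° ✓; |GJ| = 29.40 ✓; ∠GJV = 49.60° ✓; |JV| = 11.20 ✓; ∠JVL = 93.60° ✓; |VL| = 21.90 ✗.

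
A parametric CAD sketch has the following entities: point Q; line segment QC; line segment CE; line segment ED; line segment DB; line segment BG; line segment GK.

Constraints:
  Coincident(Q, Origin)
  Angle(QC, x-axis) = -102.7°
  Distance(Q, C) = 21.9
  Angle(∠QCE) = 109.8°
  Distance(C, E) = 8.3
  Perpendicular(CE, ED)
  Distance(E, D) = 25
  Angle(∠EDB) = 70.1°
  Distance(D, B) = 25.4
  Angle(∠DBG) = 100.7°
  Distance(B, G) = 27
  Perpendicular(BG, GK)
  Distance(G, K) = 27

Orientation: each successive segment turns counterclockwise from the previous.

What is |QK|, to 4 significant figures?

35.03

Q is at the origin; QC runs at -102.7° with length 21.9, so C = (-4.815, -21.36). ∠QCE = 109.8° gives CE at -32.50° from the x-axis; with |CE| = 8.3, E = (2.186, -25.82). CE is perpendicular to ED, so ED runs at 57.50°; with |ED| = 25.0, D = (15.62, -4.739). ∠EDB = 70.1° gives DB at 167.4° from the x-axis; with |DB| = 25.4, B = (-9.170, 0.8018). ∠DBG = 100.7° gives BG at -113.3° from the x-axis; with |BG| = 27.0, G = (-19.85, -24.00). The perpendicularity gives GK at right angles to BG, so GK runs at -23.30°; with |GK| = 27.0, K = (4.948, -34.68). Then |QK| = |K − Q| = 35.03.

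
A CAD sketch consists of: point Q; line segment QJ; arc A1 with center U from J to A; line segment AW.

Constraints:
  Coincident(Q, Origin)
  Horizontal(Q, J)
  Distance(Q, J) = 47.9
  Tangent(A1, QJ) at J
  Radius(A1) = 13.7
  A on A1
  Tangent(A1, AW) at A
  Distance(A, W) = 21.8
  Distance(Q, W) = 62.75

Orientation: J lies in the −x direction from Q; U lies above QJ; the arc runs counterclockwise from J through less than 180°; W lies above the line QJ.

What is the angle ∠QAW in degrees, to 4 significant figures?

154.5°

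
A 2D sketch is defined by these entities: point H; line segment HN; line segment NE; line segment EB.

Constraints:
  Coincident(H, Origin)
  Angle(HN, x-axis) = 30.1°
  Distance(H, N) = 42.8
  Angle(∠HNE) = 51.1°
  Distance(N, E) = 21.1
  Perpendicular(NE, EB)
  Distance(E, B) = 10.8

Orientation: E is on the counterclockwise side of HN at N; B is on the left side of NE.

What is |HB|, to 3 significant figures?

23.2

∠HNE = 51.1°, so NE runs at 30.1° + (180° − 51.1°) = 159° from the x-axis; with |NE| = 21.1, E = N + 21.1·(cos 159°, sin 159°) = (17.3, 29.0). NE ⟂ EB; with |EB| = 10.8 on the left of NE, B = E + 10.8·(-0.358, -0.934) = (13.5, 18.9). Then |HB| = |B − H| = 23.2.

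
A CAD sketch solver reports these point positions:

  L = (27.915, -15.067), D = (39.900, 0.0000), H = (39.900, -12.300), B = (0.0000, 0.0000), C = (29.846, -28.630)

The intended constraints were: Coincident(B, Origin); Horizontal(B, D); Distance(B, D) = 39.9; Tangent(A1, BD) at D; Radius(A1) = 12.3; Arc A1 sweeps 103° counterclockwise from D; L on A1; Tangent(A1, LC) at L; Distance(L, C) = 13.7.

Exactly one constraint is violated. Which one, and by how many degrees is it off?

Tangent(A1, LC) at L — off by 4.90°.

B = (0.00, 0.00) ✓; B.y = 0.00, D.y = 0.00 ✓; |BD| = 39.90 ✓; ∠(HD, DB) = 90.00° ✓; |HD| = 12.30 ✓; bearing(H→L) − bearing(H→D) = 103.0° ✓; |HL| = 12.30 ✓; ∠(HL, LC) = 94.90° ✗; |LC| = 13.70 ✓.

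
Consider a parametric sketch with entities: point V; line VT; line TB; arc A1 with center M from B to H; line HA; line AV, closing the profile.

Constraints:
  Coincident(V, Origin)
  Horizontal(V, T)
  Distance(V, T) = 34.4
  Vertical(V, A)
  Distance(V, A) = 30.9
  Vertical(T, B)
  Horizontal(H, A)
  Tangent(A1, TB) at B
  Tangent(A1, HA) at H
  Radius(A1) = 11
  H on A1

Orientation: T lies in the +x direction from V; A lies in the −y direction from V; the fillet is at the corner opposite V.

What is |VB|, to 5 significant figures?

39.741

V is at the origin; VT is horizontal with |VT| = 34.4 and T on the +x side, so T = (34.400, 0.0000). V and A share the same x with |VA| = 30.9 and A on the −y side, so A = (0.0000, -30.900). The virtual corner opposite V is at (34.400, -30.900). The tangent condition forces MB to be normal to TB and tangency of A1 to HA means the radius MH is perpendicular to HA, with radius 11.0, so the center M sits 11.0 in from both sides at M = (23.400, -19.900). That places the tangent points at B = (34.400, -19.900) on TB and H = (23.400, -30.900) on HA. Then |VB| = |B − V| = 39.741.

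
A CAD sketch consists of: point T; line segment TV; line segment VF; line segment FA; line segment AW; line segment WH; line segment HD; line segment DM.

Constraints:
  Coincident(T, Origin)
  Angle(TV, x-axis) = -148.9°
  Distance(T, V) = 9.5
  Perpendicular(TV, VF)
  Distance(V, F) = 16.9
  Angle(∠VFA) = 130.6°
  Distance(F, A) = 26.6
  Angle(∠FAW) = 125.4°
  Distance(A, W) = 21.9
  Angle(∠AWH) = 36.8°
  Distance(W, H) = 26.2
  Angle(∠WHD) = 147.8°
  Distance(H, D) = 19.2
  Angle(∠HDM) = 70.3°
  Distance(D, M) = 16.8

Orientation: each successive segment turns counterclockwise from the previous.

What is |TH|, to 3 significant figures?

20.3

T is at the origin; TV runs at -148.9° with length 9.5, so V = (-8.13, -4.91). The perpendicularity gives VF at right angles to TV, so VF runs at -58.9°; with |VF| = 16.9, F = (0.595, -19.4). ∠VFA = 130.6° gives FA at -9.50° from the x-axis; with |FA| = 26.6, A = (26.8, -23.8). ∠FAW = 125.4° gives AW at 45.1° from the x-axis; with |AW| = 21.9, W = (42.3, -8.26). ∠AWH = 36.8° gives WH at -172° from the x-axis; with |WH| = 26.2, H = (16.4, -12.0). Then |TH| = |H − T| = 20.3.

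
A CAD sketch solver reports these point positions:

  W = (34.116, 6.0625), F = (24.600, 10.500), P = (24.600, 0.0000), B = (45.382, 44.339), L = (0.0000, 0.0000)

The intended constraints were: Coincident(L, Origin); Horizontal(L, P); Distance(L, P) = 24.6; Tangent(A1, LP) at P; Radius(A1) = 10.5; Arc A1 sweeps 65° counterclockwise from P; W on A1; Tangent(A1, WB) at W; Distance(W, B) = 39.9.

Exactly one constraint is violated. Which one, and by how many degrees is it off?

Tangent(A1, WB) at W — off by 8.60°.

L = (0.00, 0.00) ✓; L.y = 0.00, P.y = 0.00 ✓; |LP| = 24.60 ✓; ∠(FP, PL) = 90.00° ✓; |FP| = 10.50 ✓; bearing(F→W) − bearing(F→P) = 65.00° ✓; |FW| = 10.50 ✓; ∠(FW, WB) = 81.40° ✗; |WB| = 39.90 ✓.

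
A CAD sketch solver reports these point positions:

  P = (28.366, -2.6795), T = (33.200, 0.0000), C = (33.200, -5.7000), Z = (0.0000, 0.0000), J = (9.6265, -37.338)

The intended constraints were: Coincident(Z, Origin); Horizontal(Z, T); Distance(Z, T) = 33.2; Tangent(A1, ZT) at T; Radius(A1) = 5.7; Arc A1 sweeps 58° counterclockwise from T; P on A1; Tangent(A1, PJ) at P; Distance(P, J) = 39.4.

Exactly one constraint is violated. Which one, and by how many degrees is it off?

Tangent(A1, PJ) at P — off by 3.60°.

Z = (0.00, 0.00) ✓; Z.y = 0.00, T.y = 0.00 ✓; |ZT| = 33.20 ✓; ∠(CT, TZ) = 90.00° ✓; |CT| = 5.700 ✓; bearing(C→P) − bearing(C→T) = 58.00° ✓; |CP| = 5.700 ✓; ∠(CP, PJ) = 86.40° ✗; |PJ| = 39.40 ✓.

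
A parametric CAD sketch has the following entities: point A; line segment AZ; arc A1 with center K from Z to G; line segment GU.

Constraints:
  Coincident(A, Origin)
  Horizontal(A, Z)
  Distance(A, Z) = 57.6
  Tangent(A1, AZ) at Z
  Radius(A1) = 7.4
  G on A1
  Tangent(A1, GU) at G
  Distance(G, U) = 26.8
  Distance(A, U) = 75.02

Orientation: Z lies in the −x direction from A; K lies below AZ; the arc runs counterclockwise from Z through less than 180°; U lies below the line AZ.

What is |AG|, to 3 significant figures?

65.3

A is at the origin; AZ is horizontal with |AZ| = 57.6 and Z on the −x side, so Z = (-57.6, 0.00). Tangency of A1 to AZ means the radius KZ is perpendicular to AZ, so K = Z + (0, -7.4) = (-57.6, -7.40). Since KG ⟂ GU (tangency), |KU| = √(7.4² + 26.8²) = 27.8 regardless of where G sits on A1. So U lies on both circle(A, 75.02) and circle(K, 27.8); the below-AZ intersection is U = (-67.1, -33.5). G is the foot of the tangent from U: G = (-65.0, -6.81).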